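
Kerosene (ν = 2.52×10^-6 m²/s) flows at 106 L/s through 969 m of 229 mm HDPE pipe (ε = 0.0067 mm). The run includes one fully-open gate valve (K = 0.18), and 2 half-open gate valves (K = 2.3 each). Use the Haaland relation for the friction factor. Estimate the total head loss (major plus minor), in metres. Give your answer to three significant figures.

H_L ≈ 23.4 m

V = 4Q/(πD²) = 2.574 m/s; V²/2g = 0.3376 m
Re = 2.34×10^5, ε/D = 2.93×10^-5 → f = 0.01525 (Haaland)
Major: h_f = f(L/D)·V²/2g = 0.01525·4231·0.3376 = 21.78 m
Minor: ΣK = 4.78; h_m = ΣK·V²/2g = 1.614 m
Total H_L = 21.78 + 1.614 = 23.39 m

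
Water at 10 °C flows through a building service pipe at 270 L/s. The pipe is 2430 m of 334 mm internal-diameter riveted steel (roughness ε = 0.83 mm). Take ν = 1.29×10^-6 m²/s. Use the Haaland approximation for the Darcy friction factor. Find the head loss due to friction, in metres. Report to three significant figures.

V = 4Q/(πD²) = 4·0.270/(π·0.334²) = 3.082 m/s
Re = VD/ν = 3.082·0.334/1.29×10^-6 = 7.98×10^5 → turbulent
ε/D = 0.83/334 = 0.00249
Haaland: f = 0.02506
h_f = f(L/D)V²/(2g) = 0.02506·(2430/0.334)·3.082²/(2·9.81) = 88.24 m

h_f ≈ 88.2 m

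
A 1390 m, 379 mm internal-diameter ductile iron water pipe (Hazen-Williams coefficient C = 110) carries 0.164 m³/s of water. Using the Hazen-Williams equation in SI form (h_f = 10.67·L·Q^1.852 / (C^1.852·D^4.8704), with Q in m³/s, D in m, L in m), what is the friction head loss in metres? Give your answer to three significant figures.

h_f = 10.67·1390·0.164^1.852 / (110^1.852·0.379^4.8704) = 9.741 m

h_f ≈ 9.74 m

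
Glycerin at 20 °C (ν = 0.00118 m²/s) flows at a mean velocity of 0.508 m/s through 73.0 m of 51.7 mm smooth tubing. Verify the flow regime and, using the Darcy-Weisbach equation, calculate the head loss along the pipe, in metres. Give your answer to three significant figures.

h_f ≈ 53.4 m

Re = VD/ν = 0.508·0.05170/0.00118 = 22.3 → laminar (Re < 2300)
f = 64/Re = 2.875
h_f = f(L/D)V²/(2g) = 2.875·(73.0/0.05170)·0.508²/(2·9.81) = 53.40 m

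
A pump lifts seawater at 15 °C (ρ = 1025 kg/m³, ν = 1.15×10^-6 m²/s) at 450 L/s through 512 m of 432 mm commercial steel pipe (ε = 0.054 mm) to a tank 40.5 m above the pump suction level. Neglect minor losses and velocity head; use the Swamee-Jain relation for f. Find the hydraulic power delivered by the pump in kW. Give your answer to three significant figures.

V = 4Q/(πD²) = 3.070 m/s; Re = 1.15×10^6; ε/D = 1.25×10^-4; f = 0.01372
h_f = f(L/D)V²/2g = 7.812 m
Total head H = z + h_f = 40.5 + 7.812 = 48.31 m
P_hyd = ρgQH = 1025·9.81·0.450·48.31 = 218.6 kW

P_hyd ≈ 219 kW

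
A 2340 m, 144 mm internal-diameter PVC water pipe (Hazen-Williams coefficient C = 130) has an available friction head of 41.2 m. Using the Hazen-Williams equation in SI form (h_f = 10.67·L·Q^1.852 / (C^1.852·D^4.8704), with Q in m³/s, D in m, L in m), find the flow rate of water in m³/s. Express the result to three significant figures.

Rearranging: Q = [h_f·C^1.852·D^4.8704 / (10.67·L)]^(1/1.852)
Q = [41.2·130^1.852·0.144^4.8704 / (10.67·2340)]^0.540 = 0.02501 m³/s

Q ≈ 0.0250 m³/s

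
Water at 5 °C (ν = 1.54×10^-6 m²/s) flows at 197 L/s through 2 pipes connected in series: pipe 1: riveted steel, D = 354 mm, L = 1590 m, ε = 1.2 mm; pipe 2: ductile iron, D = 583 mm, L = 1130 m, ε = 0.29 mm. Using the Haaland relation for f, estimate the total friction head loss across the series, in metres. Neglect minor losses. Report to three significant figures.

Pipe 1: V = 2.002 m/s, Re = 4.60×10^5, ε/D = 0.00339, f = 0.02739, h_1 = f(L/D)V²/2g = 25.12 m
Pipe 2: V = 0.7380 m/s, Re = 2.79×10^5, ε/D = 4.97×10^-4, f = 0.01815, h_2 = f(L/D)V²/2g = 0.9763 m
Series → Q common, losses add: H = Σh = 26.09 m

H ≈ 26.1 m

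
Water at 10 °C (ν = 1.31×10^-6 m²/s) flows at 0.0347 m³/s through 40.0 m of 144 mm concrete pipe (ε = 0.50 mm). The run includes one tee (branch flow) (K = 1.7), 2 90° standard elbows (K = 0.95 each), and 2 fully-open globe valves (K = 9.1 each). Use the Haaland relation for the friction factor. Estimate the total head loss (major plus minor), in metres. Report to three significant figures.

V = 4Q/(πD²) = 2.131 m/s; V²/2g = 0.2314 m
Re = 2.34×10^5, ε/D = 0.00347 → f = 0.02780 (Haaland)
Major: h_f = f(L/D)·V²/2g = 0.02780·277.8·0.2314 = 1.787 m
Minor: ΣK = 21.8; h_m = ΣK·V²/2g = 5.044 m
Total H_L = 1.787 + 5.044 = 6.831 m

H_L ≈ 6.83 m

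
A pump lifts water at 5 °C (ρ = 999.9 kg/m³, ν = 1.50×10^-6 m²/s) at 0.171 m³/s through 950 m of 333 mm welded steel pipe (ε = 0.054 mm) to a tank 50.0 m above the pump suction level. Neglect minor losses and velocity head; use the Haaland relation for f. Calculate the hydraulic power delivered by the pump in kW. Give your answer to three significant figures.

V = 4Q/(πD²) = 1.963 m/s; Re = 4.36×10^5; ε/D = 1.62×10^-4; f = 0.01512
h_f = f(L/D)V²/2g = 8.477 m
Total head H = z + h_f = 50.0 + 8.477 = 58.48 m
P_hyd = ρgQH = 999.9·9.81·0.171·58.48 = 98.09 kW

P_hyd ≈ 98.1 kW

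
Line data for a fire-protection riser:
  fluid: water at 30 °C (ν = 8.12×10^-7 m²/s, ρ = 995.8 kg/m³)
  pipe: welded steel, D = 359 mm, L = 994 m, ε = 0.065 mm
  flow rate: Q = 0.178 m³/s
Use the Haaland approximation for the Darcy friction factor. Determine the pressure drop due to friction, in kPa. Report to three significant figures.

V = 4Q/(πD²) = 4·0.178/(π·0.359²) = 1.758 m/s
Re = VD/ν = 1.758·0.359/8.12×10^-7 = 7.77×10^5 → turbulent
ε/D = 0.065/359 = 1.81×10^-4
Haaland: f = 0.01461
h_f = f(L/D)V²/(2g) = 0.01461·(994/0.359)·1.758²/(2·9.81) = 6.374 m
Δp = ρg·h_f = 995.8·9.81·6.374 = 62.26 kPa

Δp ≈ 62.3 kPa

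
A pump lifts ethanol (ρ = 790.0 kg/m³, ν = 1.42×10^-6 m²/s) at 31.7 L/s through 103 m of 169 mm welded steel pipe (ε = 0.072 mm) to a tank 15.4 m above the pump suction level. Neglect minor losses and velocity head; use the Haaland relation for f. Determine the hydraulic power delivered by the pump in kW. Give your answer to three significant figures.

V = 4Q/(πD²) = 1.413 m/s; Re = 1.68×10^5; ε/D = 4.26×10^-4; f = 0.01856
h_f = f(L/D)V²/2g = 1.151 m
Total head H = z + h_f = 15.4 + 1.151 = 16.55 m
P_hyd = ρgQH = 790.0·9.81·0.0317·16.55 = 4.066 kW

P_hyd ≈ 4.07 kW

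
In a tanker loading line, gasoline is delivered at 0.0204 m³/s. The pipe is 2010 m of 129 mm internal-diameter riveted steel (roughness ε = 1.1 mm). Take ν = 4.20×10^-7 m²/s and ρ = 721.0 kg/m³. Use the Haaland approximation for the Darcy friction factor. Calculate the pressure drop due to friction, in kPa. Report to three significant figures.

Δp ≈ 495 kPa

V = 4Q/(πD²) = 4·0.0204/(π·0.129²) = 1.561 m/s
Re = VD/ν = 1.561·0.129/4.20×10^-7 = 4.79×10^5 → turbulent
ε/D = 1.1/129 = 0.00853
Haaland: f = 0.03614
h_f = f(L/D)V²/(2g) = 0.03614·(2010/0.129)·1.561²/(2·9.81) = 69.93 m
Δp = ρg·h_f = 721.0·9.81·69.93 = 494.6 kPa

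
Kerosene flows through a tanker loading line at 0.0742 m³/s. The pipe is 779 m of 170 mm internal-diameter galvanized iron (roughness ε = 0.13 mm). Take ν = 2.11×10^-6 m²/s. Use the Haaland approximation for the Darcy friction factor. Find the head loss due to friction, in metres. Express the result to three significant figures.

h_f ≈ 48.9 m

V = 4Q/(πD²) = 4·0.0742/(π·0.170²) = 3.269 m/s
Re = VD/ν = 3.269·0.170/2.11×10^-6 = 2.63×10^5 → turbulent
ε/D = 0.13/170 = 7.65×10^-4
Haaland: f = 0.01960
h_f = f(L/D)V²/(2g) = 0.01960·(779/0.170)·3.269²/(2·9.81) = 48.91 m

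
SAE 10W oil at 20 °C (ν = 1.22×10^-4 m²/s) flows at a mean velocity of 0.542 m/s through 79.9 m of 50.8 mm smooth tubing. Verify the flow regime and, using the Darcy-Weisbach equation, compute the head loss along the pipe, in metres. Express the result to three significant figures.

Re = VD/ν = 0.542·0.05080/1.22×10^-4 = 226 → laminar (Re < 2300)
f = 64/Re = 0.2836
h_f = f(L/D)V²/(2g) = 0.2836·(79.9/0.05080)·0.542²/(2·9.81) = 6.678 m

h_f ≈ 6.68 m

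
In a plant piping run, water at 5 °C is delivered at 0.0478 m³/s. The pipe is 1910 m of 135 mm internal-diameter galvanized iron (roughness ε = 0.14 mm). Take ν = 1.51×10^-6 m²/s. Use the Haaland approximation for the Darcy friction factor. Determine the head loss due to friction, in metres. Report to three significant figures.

V = 4Q/(πD²) = 4·0.0478/(π·0.135²) = 3.339 m/s
Re = VD/ν = 3.339·0.135/1.51×10^-6 = 2.99×10^5 → turbulent
ε/D = 0.14/135 = 0.00104
Haaland: f = 0.02068
h_f = f(L/D)V²/(2g) = 0.02068·(1910/0.135)·3.339²/(2·9.81) = 166.3 m

h_f ≈ 166 m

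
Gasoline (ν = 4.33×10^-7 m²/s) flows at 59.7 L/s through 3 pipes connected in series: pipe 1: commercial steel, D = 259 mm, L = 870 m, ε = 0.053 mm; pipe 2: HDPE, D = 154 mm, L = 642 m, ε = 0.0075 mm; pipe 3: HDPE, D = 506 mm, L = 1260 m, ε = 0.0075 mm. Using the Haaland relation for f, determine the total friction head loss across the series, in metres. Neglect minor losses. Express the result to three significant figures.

H ≈ 30.3 m

Pipe 1: V = 1.133 m/s, Re = 6.78×10^5, ε/D = 2.05×10^-4, f = 0.01499, h_1 = f(L/D)V²/2g = 3.295 m
Pipe 2: V = 3.205 m/s, Re = 1.14×10^6, ε/D = 4.87×10^-5, f = 0.01232, h_2 = f(L/D)V²/2g = 26.89 m
Pipe 3: V = 0.2969 m/s, Re = 3.47×10^5, ε/D = 1.48×10^-5, f = 0.01409, h_3 = f(L/D)V²/2g = 0.1577 m
Series → Q common, losses add: H = Σh = 30.34 m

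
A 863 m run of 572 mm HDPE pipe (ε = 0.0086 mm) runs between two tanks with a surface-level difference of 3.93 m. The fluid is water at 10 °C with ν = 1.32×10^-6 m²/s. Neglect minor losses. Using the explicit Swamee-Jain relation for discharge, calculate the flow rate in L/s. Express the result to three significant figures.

Swamee-Jain (Type II): Q = -0.965·√(gD⁵h_f/L)·ln[ε/(3.7D) + √(3.17ν²L/(gD³h_f))]
√(gD⁵h_f/L) = √(9.81·0.572⁵·3.93/863) = 0.05230
ε/(3.7D) = 4.06×10^-6; √(3.17ν²L/(gD³h_f)) = 2.57×10^-5
Q = -0.965·0.05230·ln(2.977×10^-5) = 0.5260 m³/s
Check: V = 2.05 m/s, Re = 8.87×10^5, f = 0.01218, h_f = 3.93 m ≈ 3.93 m ✓

Q ≈ 526 L/s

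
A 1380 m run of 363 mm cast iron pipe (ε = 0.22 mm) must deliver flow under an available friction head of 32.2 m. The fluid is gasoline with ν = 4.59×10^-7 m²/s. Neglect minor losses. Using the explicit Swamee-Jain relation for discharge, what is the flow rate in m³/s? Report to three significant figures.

Swamee-Jain (Type II): Q = -0.965·√(gD⁵h_f/L)·ln[ε/(3.7D) + √(3.17ν²L/(gD³h_f))]
√(gD⁵h_f/L) = √(9.81·0.363⁵·32.2/1380) = 0.03798
ε/(3.7D) = 1.64×10^-4; √(3.17ν²L/(gD³h_f)) = 7.81×10^-6
Q = -0.965·0.03798·ln(1.716×10^-4) = 0.3178 m³/s
Check: V = 3.07 m/s, Re = 2.43×10^6, f = 0.01769, h_f = 32.3 m ≈ 32.2 m ✓

Q ≈ 0.318 m³/s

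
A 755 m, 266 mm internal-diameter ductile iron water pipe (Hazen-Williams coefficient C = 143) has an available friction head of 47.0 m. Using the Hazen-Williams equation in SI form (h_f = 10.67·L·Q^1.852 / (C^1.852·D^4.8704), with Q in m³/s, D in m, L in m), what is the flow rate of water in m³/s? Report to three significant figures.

Rearranging: Q = [h_f·C^1.852·D^4.8704 / (10.67·L)]^(1/1.852)
Q = [47.0·143^1.852·0.266^4.8704 / (10.67·755)]^0.540 = 0.2733 m³/s

Q ≈ 0.273 m³/s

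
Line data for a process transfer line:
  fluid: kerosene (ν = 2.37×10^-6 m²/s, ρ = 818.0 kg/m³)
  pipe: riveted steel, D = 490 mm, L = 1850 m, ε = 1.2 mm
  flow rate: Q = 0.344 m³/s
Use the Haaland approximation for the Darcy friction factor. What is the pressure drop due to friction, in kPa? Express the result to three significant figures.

V = 4Q/(πD²) = 4·0.344/(π·0.490²) = 1.824 m/s
Re = VD/ν = 1.824·0.490/2.37×10^-6 = 3.77×10^5 → turbulent
ε/D = 1.2/490 = 0.00245
Haaland: f = 0.02515
h_f = f(L/D)V²/(2g) = 0.02515·(1850/0.490)·1.824²/(2·9.81) = 16.11 m
Δp = ρg·h_f = 818.0·9.81·16.11 = 129.3 kPa

Δp ≈ 129 kPa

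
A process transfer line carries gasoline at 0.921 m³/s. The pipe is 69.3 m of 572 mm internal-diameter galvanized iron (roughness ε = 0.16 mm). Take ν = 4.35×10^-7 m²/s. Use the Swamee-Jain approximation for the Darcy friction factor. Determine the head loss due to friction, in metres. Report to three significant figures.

h_f ≈ 1.19 m

V = 4Q/(πD²) = 4·0.921/(π·0.572²) = 3.584 m/s
Re = VD/ν = 3.584·0.572/4.35×10^-7 = 4.71×10^6 → turbulent
ε/D = 0.16/572 = 2.80×10^-4
Swamee-Jain: f = 0.01494
h_f = f(L/D)V²/(2g) = 0.01494·(69.3/0.572)·3.584²/(2·9.81) = 1.185 m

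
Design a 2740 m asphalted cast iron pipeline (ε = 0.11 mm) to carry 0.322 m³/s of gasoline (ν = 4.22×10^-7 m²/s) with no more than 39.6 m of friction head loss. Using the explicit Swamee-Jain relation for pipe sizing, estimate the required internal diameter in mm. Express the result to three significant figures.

D ≈ 396 mm

Swamee-Jain (Type III): D = 0.66·[ε^1.25·(LQ²/(gh_f))^4.75 + ν·Q^9.4·(L/(gh_f))^5.2]^0.04
LQ²/(gh_f) = 0.7313; L/(gh_f) = 7.053
Term 1 = ε^1.25·(…)^4.75 = 2.55×10^-6; Term 2 = ν·Q^9.4·(…)^5.2 = 2.57×10^-7
D = 0.66·(2.55×10^-6 + 2.57×10^-7)^0.04 = 0.3958 m = 396 mm
Check: V = 2.62 m/s, Re = 2.45×10^6, f = 0.01510, h_f = 36.5 m ≈ 39.6 m ✓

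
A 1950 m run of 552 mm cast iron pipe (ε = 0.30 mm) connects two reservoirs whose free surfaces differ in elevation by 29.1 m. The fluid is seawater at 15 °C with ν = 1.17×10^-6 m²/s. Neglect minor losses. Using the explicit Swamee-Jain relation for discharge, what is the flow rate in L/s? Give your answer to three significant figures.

Q ≈ 730 L/s

Swamee-Jain (Type II): Q = -0.965·√(gD⁵h_f/L)·ln[ε/(3.7D) + √(3.17ν²L/(gD³h_f))]
√(gD⁵h_f/L) = √(9.81·0.552⁵·29.1/1950) = 0.08662
ε/(3.7D) = 1.47×10^-4; √(3.17ν²L/(gD³h_f)) = 1.33×10^-5
Q = -0.965·0.08662·ln(1.602×10^-4) = 0.7305 m³/s
Check: V = 3.05 m/s, Re = 1.44×10^6, f = 0.01743, h_f = 29.2 m ≈ 29.1 m ✓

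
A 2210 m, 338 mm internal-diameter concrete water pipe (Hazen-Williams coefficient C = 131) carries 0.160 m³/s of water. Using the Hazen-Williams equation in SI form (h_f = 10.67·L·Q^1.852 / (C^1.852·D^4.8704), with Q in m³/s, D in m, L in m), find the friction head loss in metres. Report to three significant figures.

h_f ≈ 18.7 m

h_f = 10.67·2210·0.160^1.852 / (131^1.852·0.338^4.8704) = 18.70 m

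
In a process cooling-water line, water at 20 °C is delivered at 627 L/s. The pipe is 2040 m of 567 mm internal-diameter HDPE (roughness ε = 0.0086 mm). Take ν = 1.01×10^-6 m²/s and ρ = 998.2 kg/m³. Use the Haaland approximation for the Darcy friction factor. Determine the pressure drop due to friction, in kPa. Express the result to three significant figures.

V = 4Q/(πD²) = 4·0.627/(π·0.567²) = 2.483 m/s
Re = VD/ν = 2.483·0.567/1.01×10^-6 = 1.39×10^6 → turbulent
ε/D = 0.0086/567 = 1.52×10^-5
Haaland: f = 0.01132
h_f = f(L/D)V²/(2g) = 0.01132·(2040/0.567)·2.483²/(2·9.81) = 12.80 m
Δp = ρg·h_f = 998.2·9.81·12.80 = 125.3 kPa

Δp ≈ 125 kPa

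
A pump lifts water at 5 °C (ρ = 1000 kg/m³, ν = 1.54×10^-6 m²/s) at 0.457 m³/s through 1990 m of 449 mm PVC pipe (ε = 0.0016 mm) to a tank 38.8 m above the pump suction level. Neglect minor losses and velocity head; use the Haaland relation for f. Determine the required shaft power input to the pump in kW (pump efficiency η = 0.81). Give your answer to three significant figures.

P_shaft ≈ 340 kW

V = 4Q/(πD²) = 2.886 m/s; Re = 8.42×10^5; ε/D = 3.56×10^-6; f = 0.01198
h_f = f(L/D)V²/2g = 22.55 m
Total head H = z + h_f = 38.8 + 22.55 = 61.35 m
P_hyd = ρgQH = 1000·9.81·0.457·61.35 = 275.0 kW
P_shaft = P_hyd/η = 275.0/0.81 = 339.6 kW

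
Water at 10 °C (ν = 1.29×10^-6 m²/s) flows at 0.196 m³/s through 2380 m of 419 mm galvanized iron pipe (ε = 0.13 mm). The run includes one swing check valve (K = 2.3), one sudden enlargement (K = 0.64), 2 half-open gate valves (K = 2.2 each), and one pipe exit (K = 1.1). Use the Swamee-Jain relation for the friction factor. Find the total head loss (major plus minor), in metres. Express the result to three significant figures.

H_L ≈ 10.5 m

V = 4Q/(πD²) = 1.421 m/s; V²/2g = 0.1030 m
Re = 4.62×10^5, ε/D = 3.10×10^-4 → f = 0.01655 (Swamee-Jain)
Major: h_f = f(L/D)·V²/2g = 0.01655·5680·0.1030 = 9.679 m
Minor: ΣK = 8.44; h_m = ΣK·V²/2g = 0.8692 m
Total H_L = 9.679 + 0.8692 = 10.55 m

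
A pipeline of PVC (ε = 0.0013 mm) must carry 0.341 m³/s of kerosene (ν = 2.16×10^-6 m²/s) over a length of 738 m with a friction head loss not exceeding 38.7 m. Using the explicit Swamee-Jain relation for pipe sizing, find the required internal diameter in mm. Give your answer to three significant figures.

Swamee-Jain (Type III): D = 0.66·[ε^1.25·(LQ²/(gh_f))^4.75 + ν·Q^9.4·(L/(gh_f))^5.2]^0.04
LQ²/(gh_f) = 0.2260; L/(gh_f) = 1.944
Term 1 = ε^1.25·(…)^4.75 = 3.76×10^-11; Term 2 = ν·Q^9.4·(…)^5.2 = 2.78×10^-9
D = 0.66·(3.76×10^-11 + 2.78×10^-9)^0.04 = 0.3003 m = 300 mm
Check: V = 4.82 m/s, Re = 6.69×10^5, f = 0.01252, h_f = 36.4 m ≈ 38.7 m ✓

D ≈ 300 mm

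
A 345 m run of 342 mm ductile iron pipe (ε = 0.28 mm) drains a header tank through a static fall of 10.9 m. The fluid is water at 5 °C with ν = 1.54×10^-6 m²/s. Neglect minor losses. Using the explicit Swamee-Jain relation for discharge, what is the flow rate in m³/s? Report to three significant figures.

Q ≈ 0.305 m³/s

Swamee-Jain (Type II): Q = -0.965·√(gD⁵h_f/L)·ln[ε/(3.7D) + √(3.17ν²L/(gD³h_f))]
√(gD⁵h_f/L) = √(9.81·0.342⁵·10.9/345) = 0.03808
ε/(3.7D) = 2.21×10^-4; √(3.17ν²L/(gD³h_f)) = 2.46×10^-5
Q = -0.965·0.03808·ln(2.459×10^-4) = 0.3054 m³/s
Check: V = 3.32 m/s, Re = 7.38×10^5, f = 0.01929, h_f = 11.0 m ≈ 10.9 m ✓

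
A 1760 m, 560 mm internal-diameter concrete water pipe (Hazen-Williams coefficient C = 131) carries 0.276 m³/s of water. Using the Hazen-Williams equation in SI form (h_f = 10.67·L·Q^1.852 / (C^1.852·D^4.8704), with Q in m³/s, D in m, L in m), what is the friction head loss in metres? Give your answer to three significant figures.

h_f = 10.67·1760·0.276^1.852 / (131^1.852·0.560^4.8704) = 3.495 m

h_f ≈ 3.50 m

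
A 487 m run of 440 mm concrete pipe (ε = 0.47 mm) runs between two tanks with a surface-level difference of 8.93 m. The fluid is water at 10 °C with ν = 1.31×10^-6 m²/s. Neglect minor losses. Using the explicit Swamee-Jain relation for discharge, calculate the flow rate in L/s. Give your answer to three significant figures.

Swamee-Jain (Type II): Q = -0.965·√(gD⁵h_f/L)·ln[ε/(3.7D) + √(3.17ν²L/(gD³h_f))]
√(gD⁵h_f/L) = √(9.81·0.440⁵·8.93/487) = 0.05447
ε/(3.7D) = 2.89×10^-4; √(3.17ν²L/(gD³h_f)) = 1.88×10^-5
Q = -0.965·0.05447·ln(3.075×10^-4) = 0.4250 m³/s
Check: V = 2.80 m/s, Re = 9.39×10^5, f = 0.02035, h_f = 8.97 m ≈ 8.93 m ✓

Q ≈ 425 L/s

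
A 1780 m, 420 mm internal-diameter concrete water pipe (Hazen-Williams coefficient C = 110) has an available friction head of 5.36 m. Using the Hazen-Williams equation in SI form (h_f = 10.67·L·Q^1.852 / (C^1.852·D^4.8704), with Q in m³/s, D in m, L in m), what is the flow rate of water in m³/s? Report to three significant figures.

Rearranging: Q = [h_f·C^1.852·D^4.8704 / (10.67·L)]^(1/1.852)
Q = [5.36·110^1.852·0.420^4.8704 / (10.67·1780)]^0.540 = 0.1362 m³/s

Q ≈ 0.136 m³/s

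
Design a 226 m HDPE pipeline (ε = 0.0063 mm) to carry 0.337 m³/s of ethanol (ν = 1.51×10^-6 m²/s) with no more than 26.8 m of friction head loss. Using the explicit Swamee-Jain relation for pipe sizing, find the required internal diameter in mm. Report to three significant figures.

D ≈ 250 mm

Swamee-Jain (Type III): D = 0.66·[ε^1.25·(LQ²/(gh_f))^4.75 + ν·Q^9.4·(L/(gh_f))^5.2]^0.04
LQ²/(gh_f) = 0.09763; L/(gh_f) = 0.8596
Term 1 = ε^1.25·(…)^4.75 = 5.01×10^-12; Term 2 = ν·Q^9.4·(…)^5.2 = 2.50×10^-11
D = 0.66·(5.01×10^-12 + 2.50×10^-11)^0.04 = 0.2504 m = 250 mm
Check: V = 6.84 m/s, Re = 1.13×10^6, f = 0.01199, h_f = 25.8 m ≈ 26.8 m ✓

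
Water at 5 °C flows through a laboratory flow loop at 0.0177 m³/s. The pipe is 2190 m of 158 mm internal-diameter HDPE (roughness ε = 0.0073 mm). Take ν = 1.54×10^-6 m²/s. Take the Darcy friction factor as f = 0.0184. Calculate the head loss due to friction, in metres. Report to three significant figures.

h_f ≈ 10.6 m

V = 4Q/(πD²) = 4·0.0177/(π·0.158²) = 0.9028 m/s
h_f = f(L/D)V²/(2g) = 0.01840·(2190/0.158)·0.9028²/(2·9.81) = 10.59 m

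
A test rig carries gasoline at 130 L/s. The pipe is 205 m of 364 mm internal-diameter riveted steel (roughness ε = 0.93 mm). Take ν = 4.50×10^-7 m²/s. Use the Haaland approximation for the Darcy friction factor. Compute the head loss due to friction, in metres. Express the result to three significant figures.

h_f ≈ 1.13 m

V = 4Q/(πD²) = 4·0.130/(π·0.364²) = 1.249 m/s
Re = VD/ν = 1.249·0.364/4.50×10^-7 = 1.01×10^6 → turbulent
ε/D = 0.93/364 = 0.00255
Haaland: f = 0.02521
h_f = f(L/D)V²/(2g) = 0.02521·(205/0.364)·1.249²/(2·9.81) = 1.129 m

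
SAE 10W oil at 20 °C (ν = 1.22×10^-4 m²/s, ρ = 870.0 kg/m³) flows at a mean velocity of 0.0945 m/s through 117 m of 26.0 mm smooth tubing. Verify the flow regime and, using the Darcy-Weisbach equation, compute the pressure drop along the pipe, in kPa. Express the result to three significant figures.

Re = VD/ν = 0.0945·0.02600/1.22×10^-4 = 20.1 → laminar (Re < 2300)
f = 64/Re = 3.178
h_f = f(L/D)V²/(2g) = 3.178·(117/0.02600)·0.0945²/(2·9.81) = 6.509 m
Δp = ρg·h_f = 870.0·9.81·6.509 = 55.55 kPa

Δp ≈ 55.6 kPa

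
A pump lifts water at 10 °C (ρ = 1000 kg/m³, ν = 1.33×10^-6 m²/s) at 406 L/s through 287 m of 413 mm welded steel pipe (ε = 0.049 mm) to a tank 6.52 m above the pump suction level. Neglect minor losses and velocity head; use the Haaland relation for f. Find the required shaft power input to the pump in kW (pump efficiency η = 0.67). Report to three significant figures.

P_shaft ≈ 65.2 kW

V = 4Q/(πD²) = 3.031 m/s; Re = 9.41×10^5; ε/D = 1.19×10^-4; f = 0.01365
h_f = f(L/D)V²/2g = 4.442 m
Total head H = z + h_f = 6.52 + 4.442 = 10.96 m
P_hyd = ρgQH = 1000·9.81·0.406·10.96 = 43.66 kW
P_shaft = P_hyd/η = 43.66/0.67 = 65.16 kW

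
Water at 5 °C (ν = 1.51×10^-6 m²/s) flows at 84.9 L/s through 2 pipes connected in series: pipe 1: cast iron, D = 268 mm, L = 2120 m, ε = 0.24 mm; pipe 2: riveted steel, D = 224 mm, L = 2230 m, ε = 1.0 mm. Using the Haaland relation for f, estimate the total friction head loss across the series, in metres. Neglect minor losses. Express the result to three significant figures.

H ≈ 88.4 m

Pipe 1: V = 1.505 m/s, Re = 2.67×10^5, ε/D = 8.96×10^-4, f = 0.02018, h_1 = f(L/D)V²/2g = 18.43 m
Pipe 2: V = 2.154 m/s, Re = 3.20×10^5, ε/D = 0.00446, f = 0.02970, h_2 = f(L/D)V²/2g = 69.95 m
Series → Q common, losses add: H = Σh = 88.38 m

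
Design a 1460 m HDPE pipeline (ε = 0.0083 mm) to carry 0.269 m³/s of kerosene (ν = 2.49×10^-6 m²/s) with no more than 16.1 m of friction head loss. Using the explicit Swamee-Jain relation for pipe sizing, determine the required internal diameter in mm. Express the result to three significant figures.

Swamee-Jain (Type III): D = 0.66·[ε^1.25·(LQ²/(gh_f))^4.75 + ν·Q^9.4·(L/(gh_f))^5.2]^0.04
LQ²/(gh_f) = 0.6689; L/(gh_f) = 9.244
Term 1 = ε^1.25·(…)^4.75 = 6.60×10^-8; Term 2 = ν·Q^9.4·(…)^5.2 = 1.14×10^-6
D = 0.66·(6.60×10^-8 + 1.14×10^-6)^0.04 = 0.3827 m = 383 mm
Check: V = 2.34 m/s, Re = 3.59×10^5, f = 0.01418, h_f = 15.1 m ≈ 16.1 m ✓

D ≈ 383 mm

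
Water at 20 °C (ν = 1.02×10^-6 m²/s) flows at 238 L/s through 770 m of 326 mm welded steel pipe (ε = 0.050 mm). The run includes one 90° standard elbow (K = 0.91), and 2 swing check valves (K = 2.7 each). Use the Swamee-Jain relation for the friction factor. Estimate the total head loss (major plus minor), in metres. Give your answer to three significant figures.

V = 4Q/(πD²) = 2.851 m/s; V²/2g = 0.4144 m
Re = 9.11×10^5, ε/D = 1.53×10^-4 → f = 0.01432 (Swamee-Jain)
Major: h_f = f(L/D)·V²/2g = 0.01432·2362·0.4144 = 14.01 m
Minor: ΣK = 6.31; h_m = ΣK·V²/2g = 2.615 m
Total H_L = 14.01 + 2.615 = 16.63 m

H_L ≈ 16.6 m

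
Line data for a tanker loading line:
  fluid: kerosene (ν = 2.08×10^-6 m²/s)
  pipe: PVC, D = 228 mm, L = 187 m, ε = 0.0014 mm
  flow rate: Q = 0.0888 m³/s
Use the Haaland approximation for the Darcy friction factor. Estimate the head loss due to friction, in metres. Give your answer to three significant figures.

h_f ≈ 2.97 m

V = 4Q/(πD²) = 4·0.0888/(π·0.228²) = 2.175 m/s
Re = VD/ν = 2.175·0.228/2.08×10^-6 = 2.38×10^5 → turbulent
ε/D = 0.0014/228 = 6.14×10^-6
Haaland: f = 0.01502
h_f = f(L/D)V²/(2g) = 0.01502·(187/0.228)·2.175²/(2·9.81) = 2.971 m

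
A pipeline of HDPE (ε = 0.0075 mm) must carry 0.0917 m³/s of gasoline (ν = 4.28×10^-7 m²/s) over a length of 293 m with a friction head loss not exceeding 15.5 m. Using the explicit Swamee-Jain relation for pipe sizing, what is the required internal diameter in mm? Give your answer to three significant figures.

D ≈ 174 mm

Swamee-Jain (Type III): D = 0.66·[ε^1.25·(LQ²/(gh_f))^4.75 + ν·Q^9.4·(L/(gh_f))^5.2]^0.04
LQ²/(gh_f) = 0.01620; L/(gh_f) = 1.927
Term 1 = ε^1.25·(…)^4.75 = 1.23×10^-15; Term 2 = ν·Q^9.4·(…)^5.2 = 2.29×10^-15
D = 0.66·(1.23×10^-15 + 2.29×10^-15)^0.04 = 0.1743 m = 174 mm
Check: V = 3.84 m/s, Re = 1.56×10^6, f = 0.01197, h_f = 15.1 m ≈ 15.5 m ✓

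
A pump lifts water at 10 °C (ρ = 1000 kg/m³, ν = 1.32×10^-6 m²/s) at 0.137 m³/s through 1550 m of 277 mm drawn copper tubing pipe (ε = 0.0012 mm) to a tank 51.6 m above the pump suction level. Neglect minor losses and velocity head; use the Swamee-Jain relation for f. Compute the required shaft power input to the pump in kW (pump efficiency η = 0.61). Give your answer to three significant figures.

P_shaft ≈ 157 kW

V = 4Q/(πD²) = 2.273 m/s; Re = 4.77×10^5; ε/D = 4.33×10^-6; f = 0.01327
h_f = f(L/D)V²/2g = 19.56 m
Total head H = z + h_f = 51.6 + 19.56 = 71.16 m
P_hyd = ρgQH = 1000·9.81·0.137·71.16 = 95.64 kW
P_shaft = P_hyd/η = 95.64/0.61 = 156.8 kW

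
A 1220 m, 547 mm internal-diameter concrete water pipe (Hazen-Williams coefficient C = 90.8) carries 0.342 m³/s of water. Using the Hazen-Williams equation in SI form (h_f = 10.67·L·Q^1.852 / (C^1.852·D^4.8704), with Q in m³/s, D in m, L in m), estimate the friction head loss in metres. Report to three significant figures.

h_f = 10.67·1220·0.342^1.852 / (90.8^1.852·0.547^4.8704) = 7.967 m

h_f ≈ 7.97 m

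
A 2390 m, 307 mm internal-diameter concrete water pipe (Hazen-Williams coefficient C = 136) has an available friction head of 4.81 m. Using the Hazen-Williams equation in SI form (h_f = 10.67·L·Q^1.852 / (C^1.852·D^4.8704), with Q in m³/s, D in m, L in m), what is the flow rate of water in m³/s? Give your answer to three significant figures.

Q ≈ 0.0594 m³/s

Rearranging: Q = [h_f·C^1.852·D^4.8704 / (10.67·L)]^(1/1.852)
Q = [4.81·136^1.852·0.307^4.8704 / (10.67·2390)]^0.540 = 0.05940 m³/s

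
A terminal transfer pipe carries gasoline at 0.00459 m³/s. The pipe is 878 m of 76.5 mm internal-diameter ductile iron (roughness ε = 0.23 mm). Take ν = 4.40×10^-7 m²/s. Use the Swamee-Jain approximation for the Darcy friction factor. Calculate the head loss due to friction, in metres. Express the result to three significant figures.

h_f ≈ 15.8 m

V = 4Q/(πD²) = 4·0.00459/(π·0.0765²) = 0.9986 m/s
Re = VD/ν = 0.9986·0.0765/4.40×10^-7 = 1.74×10^5 → turbulent
ε/D = 0.23/76.5 = 0.00301
Swamee-Jain: f = 0.02714
h_f = f(L/D)V²/(2g) = 0.02714·(878/0.0765)·0.9986²/(2·9.81) = 15.84 m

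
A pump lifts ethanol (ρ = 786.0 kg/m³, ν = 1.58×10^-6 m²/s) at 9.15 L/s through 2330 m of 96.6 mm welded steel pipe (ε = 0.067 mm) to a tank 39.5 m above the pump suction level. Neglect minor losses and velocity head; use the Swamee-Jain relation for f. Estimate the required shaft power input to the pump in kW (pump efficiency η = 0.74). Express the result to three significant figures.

P_shaft ≈ 7.77 kW

V = 4Q/(πD²) = 1.248 m/s; Re = 7.63×10^4; ε/D = 6.94×10^-4; f = 0.02191
h_f = f(L/D)V²/2g = 41.98 m
Total head H = z + h_f = 39.5 + 41.98 = 81.48 m
P_hyd = ρgQH = 786.0·9.81·0.00915·81.48 = 5.749 kW
P_shaft = P_hyd/η = 5.749/0.74 = 7.769 kW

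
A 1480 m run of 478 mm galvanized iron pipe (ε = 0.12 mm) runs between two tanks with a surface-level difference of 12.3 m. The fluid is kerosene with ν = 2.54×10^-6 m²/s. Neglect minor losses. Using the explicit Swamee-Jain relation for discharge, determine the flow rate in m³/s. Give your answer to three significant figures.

Swamee-Jain (Type II): Q = -0.965·√(gD⁵h_f/L)·ln[ε/(3.7D) + √(3.17ν²L/(gD³h_f))]
√(gD⁵h_f/L) = √(9.81·0.478⁵·12.3/1480) = 0.04511
ε/(3.7D) = 6.79×10^-5; √(3.17ν²L/(gD³h_f)) = 4.79×10^-5
Q = -0.965·0.04511·ln(1.158×10^-4) = 0.3945 m³/s
Check: V = 2.20 m/s, Re = 4.14×10^5, f = 0.01621, h_f = 12.4 m ≈ 12.3 m ✓

Q ≈ 0.395 m³/s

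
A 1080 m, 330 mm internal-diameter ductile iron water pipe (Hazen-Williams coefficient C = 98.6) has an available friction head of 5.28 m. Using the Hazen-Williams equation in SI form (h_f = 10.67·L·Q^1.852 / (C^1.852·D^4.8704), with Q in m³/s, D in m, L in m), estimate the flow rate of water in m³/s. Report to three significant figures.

Rearranging: Q = [h_f·C^1.852·D^4.8704 / (10.67·L)]^(1/1.852)
Q = [5.28·98.6^1.852·0.330^4.8704 / (10.67·1080)]^0.540 = 0.08410 m³/s

Q ≈ 0.0841 m³/s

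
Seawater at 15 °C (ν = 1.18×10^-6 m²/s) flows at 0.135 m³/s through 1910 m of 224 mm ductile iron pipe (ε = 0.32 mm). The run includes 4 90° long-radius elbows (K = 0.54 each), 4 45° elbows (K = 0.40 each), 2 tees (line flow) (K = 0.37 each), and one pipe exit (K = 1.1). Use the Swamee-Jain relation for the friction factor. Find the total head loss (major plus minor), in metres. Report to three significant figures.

H_L ≈ 115 m

V = 4Q/(πD²) = 3.426 m/s; V²/2g = 0.5981 m
Re = 6.50×10^5, ε/D = 0.00143 → f = 0.02192 (Swamee-Jain)
Major: h_f = f(L/D)·V²/2g = 0.02192·8527·0.5981 = 111.8 m
Minor: ΣK = 5.60; h_m = ΣK·V²/2g = 3.350 m
Total H_L = 111.8 + 3.350 = 115.2 m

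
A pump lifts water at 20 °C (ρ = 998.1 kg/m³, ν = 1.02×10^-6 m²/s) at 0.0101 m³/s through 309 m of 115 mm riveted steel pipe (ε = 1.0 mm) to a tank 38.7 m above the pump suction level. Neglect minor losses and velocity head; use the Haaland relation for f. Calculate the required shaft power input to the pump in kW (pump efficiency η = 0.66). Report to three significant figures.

V = 4Q/(πD²) = 0.9724 m/s; Re = 1.10×10^5; ε/D = 0.00870; f = 0.03680
h_f = f(L/D)V²/2g = 4.765 m
Total head H = z + h_f = 38.7 + 4.765 = 43.47 m
P_hyd = ρgQH = 998.1·9.81·0.0101·43.47 = 4.298 kW
P_shaft = P_hyd/η = 4.298/0.66 = 6.513 kW

P_shaft ≈ 6.51 kW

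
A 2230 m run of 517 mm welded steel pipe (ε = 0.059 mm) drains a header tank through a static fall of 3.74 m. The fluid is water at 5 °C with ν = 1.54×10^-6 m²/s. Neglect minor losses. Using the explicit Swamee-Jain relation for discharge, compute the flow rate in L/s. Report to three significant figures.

Q ≈ 222 L/s

Swamee-Jain (Type II): Q = -0.965·√(gD⁵h_f/L)·ln[ε/(3.7D) + √(3.17ν²L/(gD³h_f))]
√(gD⁵h_f/L) = √(9.81·0.517⁵·3.74/2230) = 0.02465
ε/(3.7D) = 3.08×10^-5; √(3.17ν²L/(gD³h_f)) = 5.75×10^-5
Q = -0.965·0.02465·ln(8.835×10^-5) = 0.2220 m³/s
Check: V = 1.06 m/s, Re = 3.55×10^5, f = 0.01523, h_f = 3.75 m ≈ 3.74 m ✓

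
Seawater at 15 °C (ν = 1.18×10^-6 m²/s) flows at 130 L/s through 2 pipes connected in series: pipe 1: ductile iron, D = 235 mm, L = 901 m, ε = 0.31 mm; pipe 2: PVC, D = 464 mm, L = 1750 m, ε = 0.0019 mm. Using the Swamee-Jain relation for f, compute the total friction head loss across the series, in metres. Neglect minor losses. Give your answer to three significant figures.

H ≈ 39.5 m

Pipe 1: V = 2.997 m/s, Re = 5.97×10^5, ε/D = 0.00132, f = 0.02155, h_1 = f(L/D)V²/2g = 37.84 m
Pipe 2: V = 0.7688 m/s, Re = 3.02×10^5, ε/D = 4.09×10^-6, f = 0.01440, h_2 = f(L/D)V²/2g = 1.636 m
Series → Q common, losses add: H = Σh = 39.47 m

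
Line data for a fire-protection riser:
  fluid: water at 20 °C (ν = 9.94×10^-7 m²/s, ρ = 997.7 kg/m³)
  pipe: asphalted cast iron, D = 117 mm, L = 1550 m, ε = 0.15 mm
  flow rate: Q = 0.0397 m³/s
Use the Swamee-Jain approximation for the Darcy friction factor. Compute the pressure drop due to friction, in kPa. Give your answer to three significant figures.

Δp ≈ 1940 kPa

V = 4Q/(πD²) = 4·0.0397/(π·0.117²) = 3.693 m/s
Re = VD/ν = 3.693·0.117/9.94×10^-7 = 4.35×10^5 → turbulent
ε/D = 0.15/117 = 0.00128
Swamee-Jain: f = 0.02158
h_f = f(L/D)V²/(2g) = 0.02158·(1550/0.117)·3.693²/(2·9.81) = 198.7 m
Δp = ρg·h_f = 997.7·9.81·198.7 = 1945 kPa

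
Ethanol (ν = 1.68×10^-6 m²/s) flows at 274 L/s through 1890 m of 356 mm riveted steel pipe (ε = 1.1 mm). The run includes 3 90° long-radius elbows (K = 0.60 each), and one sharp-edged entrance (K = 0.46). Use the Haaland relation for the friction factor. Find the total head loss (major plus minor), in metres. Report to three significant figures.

V = 4Q/(πD²) = 2.753 m/s; V²/2g = 0.3862 m
Re = 5.83×10^5, ε/D = 0.00309 → f = 0.02664 (Haaland)
Major: h_f = f(L/D)·V²/2g = 0.02664·5309·0.3862 = 54.63 m
Minor: ΣK = 2.26; h_m = ΣK·V²/2g = 0.8728 m
Total H_L = 54.63 + 0.8728 = 55.50 m

H_L ≈ 55.5 m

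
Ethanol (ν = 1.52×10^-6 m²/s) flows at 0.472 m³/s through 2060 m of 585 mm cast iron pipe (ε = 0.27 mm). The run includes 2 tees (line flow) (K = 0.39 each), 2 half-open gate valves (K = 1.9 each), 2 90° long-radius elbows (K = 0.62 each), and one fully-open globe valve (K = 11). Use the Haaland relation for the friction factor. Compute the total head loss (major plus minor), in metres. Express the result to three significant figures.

H_L ≈ 12.1 m

V = 4Q/(πD²) = 1.756 m/s; V²/2g = 0.1572 m
Re = 6.76×10^5, ε/D = 4.62×10^-4 → f = 0.01711 (Haaland)
Major: h_f = f(L/D)·V²/2g = 0.01711·3521·0.1572 = 9.470 m
Minor: ΣK = 16.8; h_m = ΣK·V²/2g = 2.644 m
Total H_L = 9.470 + 2.644 = 12.11 m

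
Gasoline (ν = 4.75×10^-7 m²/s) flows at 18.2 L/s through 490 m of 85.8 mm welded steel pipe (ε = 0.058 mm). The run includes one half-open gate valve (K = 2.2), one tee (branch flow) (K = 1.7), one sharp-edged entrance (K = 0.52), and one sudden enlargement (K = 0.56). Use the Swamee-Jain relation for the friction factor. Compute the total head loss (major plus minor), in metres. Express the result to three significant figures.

V = 4Q/(πD²) = 3.148 m/s; V²/2g = 0.5050 m
Re = 5.69×10^5, ε/D = 6.76×10^-4 → f = 0.01870 (Swamee-Jain)
Major: h_f = f(L/D)·V²/2g = 0.01870·5711·0.5050 = 53.94 m
Minor: ΣK = 4.98; h_m = ΣK·V²/2g = 2.515 m
Total H_L = 53.94 + 2.515 = 56.45 m

H_L ≈ 56.5 m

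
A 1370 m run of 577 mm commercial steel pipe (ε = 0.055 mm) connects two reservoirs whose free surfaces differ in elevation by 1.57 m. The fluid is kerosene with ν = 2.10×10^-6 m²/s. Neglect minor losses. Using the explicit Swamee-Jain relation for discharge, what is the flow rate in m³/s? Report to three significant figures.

Swamee-Jain (Type II): Q = -0.965·√(gD⁵h_f/L)·ln[ε/(3.7D) + √(3.17ν²L/(gD³h_f))]
√(gD⁵h_f/L) = √(9.81·0.577⁵·1.57/1370) = 0.02681
ε/(3.7D) = 2.58×10^-5; √(3.17ν²L/(gD³h_f)) = 8.05×10^-5
Q = -0.965·0.02681·ln(1.062×10^-4) = 0.2368 m³/s
Check: V = 0.905 m/s, Re = 2.49×10^5, f = 0.01581, h_f = 1.57 m ≈ 1.57 m ✓

Q ≈ 0.237 m³/s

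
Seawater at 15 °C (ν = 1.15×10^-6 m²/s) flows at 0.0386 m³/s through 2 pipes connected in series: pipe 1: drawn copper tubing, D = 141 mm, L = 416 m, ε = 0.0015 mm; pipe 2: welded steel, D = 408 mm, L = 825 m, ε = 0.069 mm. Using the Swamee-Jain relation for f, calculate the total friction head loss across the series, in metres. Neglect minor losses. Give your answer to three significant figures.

H ≈ 13.5 m

Pipe 1: V = 2.472 m/s, Re = 3.03×10^5, ε/D = 1.06×10^-5, f = 0.01447, h_1 = f(L/D)V²/2g = 13.30 m
Pipe 2: V = 0.2952 m/s, Re = 1.05×10^5, ε/D = 1.69×10^-4, f = 0.01868, h_2 = f(L/D)V²/2g = 0.1678 m
Series → Q common, losses add: H = Σh = 13.47 m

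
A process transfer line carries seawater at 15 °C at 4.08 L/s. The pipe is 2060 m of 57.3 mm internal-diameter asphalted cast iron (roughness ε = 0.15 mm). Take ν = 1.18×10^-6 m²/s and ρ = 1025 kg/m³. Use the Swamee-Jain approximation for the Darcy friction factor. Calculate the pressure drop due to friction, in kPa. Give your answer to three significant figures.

Δp ≈ 1260 kPa

V = 4Q/(πD²) = 4·0.00408/(π·0.0573²) = 1.582 m/s
Re = VD/ν = 1.582·0.0573/1.18×10^-6 = 7.68×10^4 → turbulent
ε/D = 0.15/57.3 = 0.00262
Swamee-Jain: f = 0.02727
h_f = f(L/D)V²/(2g) = 0.02727·(2060/0.0573)·1.582²/(2·9.81) = 125.1 m
Δp = ρg·h_f = 1025·9.81·125.1 = 1258 kPa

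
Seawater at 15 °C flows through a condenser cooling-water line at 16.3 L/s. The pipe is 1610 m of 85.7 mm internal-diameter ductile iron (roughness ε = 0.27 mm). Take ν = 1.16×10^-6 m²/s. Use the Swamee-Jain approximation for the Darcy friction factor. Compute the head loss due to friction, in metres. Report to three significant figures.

V = 4Q/(πD²) = 4·0.0163/(π·0.0857²) = 2.826 m/s
Re = VD/ν = 2.826·0.0857/1.16×10^-6 = 2.09×10^5 → turbulent
ε/D = 0.27/85.7 = 0.00315
Swamee-Jain: f = 0.02733
h_f = f(L/D)V²/(2g) = 0.02733·(1610/0.0857)·2.826²/(2·9.81) = 208.9 m

h_f ≈ 209 m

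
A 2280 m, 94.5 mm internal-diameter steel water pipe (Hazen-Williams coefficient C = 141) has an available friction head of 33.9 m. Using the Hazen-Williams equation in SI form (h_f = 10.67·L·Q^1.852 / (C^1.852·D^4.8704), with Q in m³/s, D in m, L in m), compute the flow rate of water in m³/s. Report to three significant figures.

Q ≈ 0.00818 m³/s

Rearranging: Q = [h_f·C^1.852·D^4.8704 / (10.67·L)]^(1/1.852)
Q = [33.9·141^1.852·0.0945^4.8704 / (10.67·2280)]^0.540 = 0.008180 m³/s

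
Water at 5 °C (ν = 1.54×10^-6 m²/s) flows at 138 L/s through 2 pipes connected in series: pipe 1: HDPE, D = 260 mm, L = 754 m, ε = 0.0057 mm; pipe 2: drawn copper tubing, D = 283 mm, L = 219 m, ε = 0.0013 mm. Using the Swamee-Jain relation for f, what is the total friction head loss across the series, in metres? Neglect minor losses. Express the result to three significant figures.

Pipe 1: V = 2.599 m/s, Re = 4.39×10^5, ε/D = 2.19×10^-5, f = 0.01372, h_1 = f(L/D)V²/2g = 13.70 m
Pipe 2: V = 2.194 m/s, Re = 4.03×10^5, ε/D = 4.59×10^-6, f = 0.01367, h_2 = f(L/D)V²/2g = 2.596 m
Series → Q common, losses add: H = Σh = 16.30 m

H ≈ 16.3 m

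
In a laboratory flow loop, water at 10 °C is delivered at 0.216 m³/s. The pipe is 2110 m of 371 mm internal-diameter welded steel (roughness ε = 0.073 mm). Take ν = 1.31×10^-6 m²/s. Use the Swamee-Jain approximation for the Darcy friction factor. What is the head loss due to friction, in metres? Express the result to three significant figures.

V = 4Q/(πD²) = 4·0.216/(π·0.371²) = 1.998 m/s
Re = VD/ν = 1.998·0.371/1.31×10^-6 = 5.66×10^5 → turbulent
ε/D = 0.073/371 = 1.97×10^-4
Swamee-Jain: f = 0.01532
h_f = f(L/D)V²/(2g) = 0.01532·(2110/0.371)·1.998²/(2·9.81) = 17.73 m

h_f ≈ 17.7 m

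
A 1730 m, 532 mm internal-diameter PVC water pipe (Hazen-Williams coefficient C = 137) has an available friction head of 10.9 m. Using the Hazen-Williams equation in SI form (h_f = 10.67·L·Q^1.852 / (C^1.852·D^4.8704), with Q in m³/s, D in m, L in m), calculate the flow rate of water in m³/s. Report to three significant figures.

Rearranging: Q = [h_f·C^1.852·D^4.8704 / (10.67·L)]^(1/1.852)
Q = [10.9·137^1.852·0.532^4.8704 / (10.67·1730)]^0.540 = 0.4705 m³/s

Q ≈ 0.470 m³/s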